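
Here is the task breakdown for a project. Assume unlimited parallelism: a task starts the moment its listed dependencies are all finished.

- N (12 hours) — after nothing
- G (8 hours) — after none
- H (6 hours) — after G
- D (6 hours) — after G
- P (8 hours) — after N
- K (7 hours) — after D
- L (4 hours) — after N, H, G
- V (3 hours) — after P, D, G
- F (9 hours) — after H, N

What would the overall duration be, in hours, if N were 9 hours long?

As given, the longest chain is N→P→V = 12+8+3 = 23, so the finish is 23 hours.
N is on the critical path; changing it to 9 makes that path 20 hours.
The binding chain switches to G→H→F = 8+6+9 = 23; finish 23 hours.

23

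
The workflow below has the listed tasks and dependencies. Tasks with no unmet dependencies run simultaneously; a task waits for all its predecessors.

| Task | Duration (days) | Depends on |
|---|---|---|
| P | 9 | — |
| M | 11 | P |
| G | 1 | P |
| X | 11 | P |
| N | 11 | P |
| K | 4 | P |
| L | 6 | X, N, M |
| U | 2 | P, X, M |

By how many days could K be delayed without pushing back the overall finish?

13

P→M→L = 9+11+6 = 26 sets the makespan at 26 days.
Longest path through K: 13 days (earliest finish 13, latest finish 26).
Float = 26 − 13 = 13.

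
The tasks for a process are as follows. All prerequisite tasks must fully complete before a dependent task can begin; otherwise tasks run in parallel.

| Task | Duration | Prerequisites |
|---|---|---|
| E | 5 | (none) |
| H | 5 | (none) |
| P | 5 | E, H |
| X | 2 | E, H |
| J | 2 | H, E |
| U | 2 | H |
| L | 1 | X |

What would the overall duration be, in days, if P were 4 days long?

Baseline: E→P = 5+5 = 10 → 10 days.
Since P is critical, the -1 change carries straight to that chain (now 9 days).
No other chain overtakes it, so the finish is 9 days.

9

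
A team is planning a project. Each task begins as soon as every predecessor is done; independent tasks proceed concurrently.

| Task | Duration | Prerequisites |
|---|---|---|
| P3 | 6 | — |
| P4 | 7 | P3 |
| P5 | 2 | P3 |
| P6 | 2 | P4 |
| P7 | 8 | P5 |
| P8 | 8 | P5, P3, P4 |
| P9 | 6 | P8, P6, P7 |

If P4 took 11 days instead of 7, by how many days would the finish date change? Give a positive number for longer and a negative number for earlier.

Baseline: P3→P4→P8→P9 = 6+7+8+6 = 27 → 27 days.
P4 is on the critical path; changing it to 11 makes that path 31 days.
The critical path is still P3→P4→P8→P9; finish is now 31 days.
Change in finish: 31 − 27 = +4 days.

4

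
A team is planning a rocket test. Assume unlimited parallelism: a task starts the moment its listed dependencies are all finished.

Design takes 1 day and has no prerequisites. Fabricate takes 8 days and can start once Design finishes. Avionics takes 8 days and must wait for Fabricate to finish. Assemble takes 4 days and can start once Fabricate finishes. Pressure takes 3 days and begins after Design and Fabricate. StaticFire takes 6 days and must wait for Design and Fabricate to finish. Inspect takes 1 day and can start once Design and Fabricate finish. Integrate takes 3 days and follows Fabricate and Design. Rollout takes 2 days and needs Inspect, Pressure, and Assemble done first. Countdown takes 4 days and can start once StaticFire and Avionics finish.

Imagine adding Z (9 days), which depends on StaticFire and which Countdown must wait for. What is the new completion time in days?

Originally the schedule takes 21 days.
With Z inserted, Countdown now waits for max(StaticFire, Avionics, Z).
New critical path: Design→Fabricate→StaticFire→Z→Countdown = 1+8+6+9+4 = 28 ⇒ 28 days.

28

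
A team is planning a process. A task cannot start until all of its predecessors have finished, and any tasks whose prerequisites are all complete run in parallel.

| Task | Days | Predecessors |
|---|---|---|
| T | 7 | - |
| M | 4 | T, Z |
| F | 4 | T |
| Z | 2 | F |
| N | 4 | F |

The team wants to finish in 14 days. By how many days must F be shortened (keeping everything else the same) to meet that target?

3

Current finish: 17 days; target: 14.
F is on every critical path, so each day cut from F cuts the finish by one (this holds down to a finish of 14).
Need 17 − 14 = 3 days off F → F becomes 1 day, finish becomes 14.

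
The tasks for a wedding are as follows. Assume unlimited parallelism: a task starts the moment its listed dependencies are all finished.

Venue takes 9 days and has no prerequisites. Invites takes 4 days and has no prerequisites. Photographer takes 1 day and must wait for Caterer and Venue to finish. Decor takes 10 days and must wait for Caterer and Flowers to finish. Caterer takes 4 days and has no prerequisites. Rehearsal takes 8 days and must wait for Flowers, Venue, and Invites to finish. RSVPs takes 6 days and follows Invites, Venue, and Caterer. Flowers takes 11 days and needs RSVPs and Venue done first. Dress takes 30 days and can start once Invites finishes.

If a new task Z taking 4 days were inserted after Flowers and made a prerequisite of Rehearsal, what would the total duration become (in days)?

38

Originally the job takes 36 days.
With Z inserted, Rehearsal now waits for max(Flowers, Venue, Invites, Z).
New critical path: Venue→RSVPs→Flowers→Z→Rehearsal = 9+6+11+4+8 = 38 ⇒ 38 days.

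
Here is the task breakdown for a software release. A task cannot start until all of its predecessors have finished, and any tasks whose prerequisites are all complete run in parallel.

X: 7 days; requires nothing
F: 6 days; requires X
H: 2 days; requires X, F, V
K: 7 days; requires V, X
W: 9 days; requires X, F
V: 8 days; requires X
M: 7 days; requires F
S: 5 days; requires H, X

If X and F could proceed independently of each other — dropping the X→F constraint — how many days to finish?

Before: longest chain X→F→W = 7+6+9 = 22, finish 22.
Without X→F, F's earliest start moves from 7 to 0.
The longest chain is now X→V→H→S = 7+8+2+5 = 22, so the schedule takes 22 days.

22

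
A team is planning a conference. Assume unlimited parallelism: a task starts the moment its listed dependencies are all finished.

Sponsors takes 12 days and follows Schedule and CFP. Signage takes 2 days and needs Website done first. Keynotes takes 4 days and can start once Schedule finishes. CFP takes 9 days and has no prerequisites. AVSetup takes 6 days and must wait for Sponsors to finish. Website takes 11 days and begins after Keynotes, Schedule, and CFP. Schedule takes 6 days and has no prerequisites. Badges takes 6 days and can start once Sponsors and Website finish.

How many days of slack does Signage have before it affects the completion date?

The longest chain is CFP→Sponsors→AVSetup = 9+12+6 = 27; overall finish 27 days.
Signage finishes as early as 23 and must finish by 27.
So Signage can slip 27 − 23 = 4 days.

4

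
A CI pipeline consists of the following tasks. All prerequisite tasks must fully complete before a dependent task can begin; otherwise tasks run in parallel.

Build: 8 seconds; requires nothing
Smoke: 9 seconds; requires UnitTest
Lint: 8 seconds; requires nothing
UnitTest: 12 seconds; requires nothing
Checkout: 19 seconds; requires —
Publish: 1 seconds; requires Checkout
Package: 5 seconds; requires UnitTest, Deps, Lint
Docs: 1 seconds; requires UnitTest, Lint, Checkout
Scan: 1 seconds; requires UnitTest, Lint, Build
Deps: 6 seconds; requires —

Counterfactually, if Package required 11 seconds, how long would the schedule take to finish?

Actual critical path: UnitTest→Smoke = 12+9 = 21 ⇒ 21 seconds.
Package has 4 seconds of float (longest path through it is 17).
Now UnitTest→Package = 12+11 = 23 is longest, so the finish becomes 23 seconds.

23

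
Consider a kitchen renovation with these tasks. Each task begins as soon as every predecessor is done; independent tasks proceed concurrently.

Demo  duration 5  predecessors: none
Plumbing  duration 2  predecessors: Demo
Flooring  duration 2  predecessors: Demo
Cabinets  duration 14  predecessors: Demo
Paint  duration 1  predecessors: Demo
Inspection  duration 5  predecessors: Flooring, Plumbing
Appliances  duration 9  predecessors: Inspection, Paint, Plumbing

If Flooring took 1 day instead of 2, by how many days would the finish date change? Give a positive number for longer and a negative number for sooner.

Critical path before the change: Demo→Flooring→Inspection→Appliances = 5+2+5+9 = 21 giving 21 days.
Since Flooring is critical, the -1 change carries straight to that chain (now 20 days).
Now Demo→Plumbing→Inspection→Appliances = 5+2+5+9 = 21 is longest, so the finish becomes 21 days.
Change in finish: 21 − 21 = +0 days.

0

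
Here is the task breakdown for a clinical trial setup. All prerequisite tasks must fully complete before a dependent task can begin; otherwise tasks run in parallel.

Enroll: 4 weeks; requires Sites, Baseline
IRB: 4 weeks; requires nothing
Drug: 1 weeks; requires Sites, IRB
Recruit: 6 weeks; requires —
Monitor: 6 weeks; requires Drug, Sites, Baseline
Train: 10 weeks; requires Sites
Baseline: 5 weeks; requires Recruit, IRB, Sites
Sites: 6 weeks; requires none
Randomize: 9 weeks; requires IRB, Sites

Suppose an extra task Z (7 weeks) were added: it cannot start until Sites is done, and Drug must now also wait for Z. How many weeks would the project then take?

20

Originally the project takes 17 weeks.
With Z inserted, Drug now waits for max(Sites, IRB, Z).
New critical path: Sites→Z→Drug→Monitor = 6+7+1+6 = 20 ⇒ 20 weeks.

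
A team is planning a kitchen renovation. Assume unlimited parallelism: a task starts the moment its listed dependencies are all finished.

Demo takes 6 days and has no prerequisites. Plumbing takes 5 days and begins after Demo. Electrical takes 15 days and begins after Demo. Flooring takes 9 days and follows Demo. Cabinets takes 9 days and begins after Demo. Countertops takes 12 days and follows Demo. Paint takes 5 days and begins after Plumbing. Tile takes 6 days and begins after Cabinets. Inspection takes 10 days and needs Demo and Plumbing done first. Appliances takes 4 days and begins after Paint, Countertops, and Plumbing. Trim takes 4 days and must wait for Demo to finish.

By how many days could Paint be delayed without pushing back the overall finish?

2

The longest chain is Demo→Countertops→Appliances = 6+12+4 = 22; overall finish 22 days.
The longest chain containing Paint totals 20 days.
Float = 22 − 20 = 2.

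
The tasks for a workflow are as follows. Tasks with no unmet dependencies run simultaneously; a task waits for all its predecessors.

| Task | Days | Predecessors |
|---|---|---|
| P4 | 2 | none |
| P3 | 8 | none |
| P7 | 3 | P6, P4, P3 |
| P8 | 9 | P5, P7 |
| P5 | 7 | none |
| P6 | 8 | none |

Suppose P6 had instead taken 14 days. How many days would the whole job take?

As given, the longest chain is P6→P7→P8 = 8+3+9 = 20, so the finish is 20 days.
P6 is on the critical path; changing it to 14 makes that path 26 days.
The critical path is still P6→P7→P8; finish is now 26 days.

26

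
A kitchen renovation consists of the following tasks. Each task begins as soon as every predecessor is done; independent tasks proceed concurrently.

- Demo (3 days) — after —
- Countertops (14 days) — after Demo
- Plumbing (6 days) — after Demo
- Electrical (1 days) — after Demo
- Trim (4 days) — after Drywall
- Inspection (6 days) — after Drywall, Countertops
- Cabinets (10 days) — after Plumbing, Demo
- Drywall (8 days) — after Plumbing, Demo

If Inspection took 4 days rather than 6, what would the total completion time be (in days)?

Critical path before the change: Demo→Plumbing→Drywall→Inspection = 3+6+8+6 = 23 giving 23 days.
Inspection lies on that path, so at 4 days the path becomes 21 days.
That remains the longest chain; total 21 days.

21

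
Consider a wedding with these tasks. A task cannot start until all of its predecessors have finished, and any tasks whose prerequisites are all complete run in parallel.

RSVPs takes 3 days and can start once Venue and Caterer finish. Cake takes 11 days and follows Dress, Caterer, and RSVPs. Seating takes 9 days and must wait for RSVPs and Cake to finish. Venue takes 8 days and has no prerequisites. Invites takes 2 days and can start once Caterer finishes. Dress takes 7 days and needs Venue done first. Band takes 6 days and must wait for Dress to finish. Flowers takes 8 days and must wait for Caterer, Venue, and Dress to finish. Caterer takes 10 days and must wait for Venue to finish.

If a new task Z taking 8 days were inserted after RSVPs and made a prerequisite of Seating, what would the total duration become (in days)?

41

Originally the job takes 41 days.
With Z inserted, Seating now waits for max(RSVPs, Cake, Z).
New critical path: Venue→Caterer→RSVPs→Cake→Seating = 8+10+3+11+9 = 41 ⇒ 41 days.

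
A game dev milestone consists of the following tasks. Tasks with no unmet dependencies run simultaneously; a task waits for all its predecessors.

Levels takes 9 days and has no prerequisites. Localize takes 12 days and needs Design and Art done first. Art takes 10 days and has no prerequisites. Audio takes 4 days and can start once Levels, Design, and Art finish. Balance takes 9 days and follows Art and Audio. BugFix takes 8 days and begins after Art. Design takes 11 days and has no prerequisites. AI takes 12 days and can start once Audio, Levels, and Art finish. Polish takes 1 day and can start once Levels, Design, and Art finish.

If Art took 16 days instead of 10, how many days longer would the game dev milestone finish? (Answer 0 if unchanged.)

5

Actual critical path: Design→Audio→AI = 11+4+12 = 27 ⇒ 27 days.
Art is off the critical path — its longest chain is 26 days, giving 1 of slack.
The binding chain switches to Art→Audio→AI = 16+4+12 = 32; finish 32 days.
Change in finish: 32 − 27 = +5 days.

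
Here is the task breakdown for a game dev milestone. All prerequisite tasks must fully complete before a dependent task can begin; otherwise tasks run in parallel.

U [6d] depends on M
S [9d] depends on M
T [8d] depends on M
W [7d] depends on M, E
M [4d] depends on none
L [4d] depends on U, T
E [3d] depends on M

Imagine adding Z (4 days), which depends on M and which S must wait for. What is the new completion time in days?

Originally the plan takes 16 days.
With Z inserted, S now waits for max(M, Z).
New critical path: M→Z→S = 4+4+9 = 17 ⇒ 17 days.

17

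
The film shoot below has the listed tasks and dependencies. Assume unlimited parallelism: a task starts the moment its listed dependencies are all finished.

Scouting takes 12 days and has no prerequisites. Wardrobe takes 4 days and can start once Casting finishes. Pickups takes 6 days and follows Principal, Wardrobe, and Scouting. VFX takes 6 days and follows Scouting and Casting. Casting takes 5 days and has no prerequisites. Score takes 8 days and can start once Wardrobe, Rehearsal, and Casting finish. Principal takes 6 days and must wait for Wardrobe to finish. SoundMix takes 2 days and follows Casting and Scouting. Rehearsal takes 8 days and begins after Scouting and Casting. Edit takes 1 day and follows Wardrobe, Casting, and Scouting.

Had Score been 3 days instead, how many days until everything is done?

Actual critical path: Scouting→Rehearsal→Score = 12+8+8 = 28 ⇒ 28 days.
Score is on the critical path; changing it to 3 makes that path 23 days.
That remains the longest chain; total 23 days.

23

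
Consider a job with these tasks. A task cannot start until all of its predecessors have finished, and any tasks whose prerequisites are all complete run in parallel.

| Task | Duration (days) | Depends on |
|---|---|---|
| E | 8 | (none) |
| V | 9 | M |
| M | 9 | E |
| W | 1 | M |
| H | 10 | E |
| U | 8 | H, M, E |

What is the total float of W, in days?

8

The longest chain is E→M→V = 8+9+9 = 26; overall finish 26 days.
W finishes as early as 18 and must finish by 26.
Slack of W = 25 − 17 = 8 days.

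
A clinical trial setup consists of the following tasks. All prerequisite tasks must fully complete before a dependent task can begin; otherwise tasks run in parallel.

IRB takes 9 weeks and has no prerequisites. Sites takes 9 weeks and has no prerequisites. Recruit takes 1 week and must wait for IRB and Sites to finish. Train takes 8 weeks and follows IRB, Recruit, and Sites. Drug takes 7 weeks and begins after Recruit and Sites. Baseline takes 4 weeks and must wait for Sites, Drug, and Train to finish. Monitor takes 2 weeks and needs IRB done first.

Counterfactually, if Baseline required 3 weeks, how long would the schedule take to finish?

21

Critical path before the change: IRB→Recruit→Train→Baseline = 9+1+8+4 = 22 giving 22 weeks.
Since Baseline is critical, the -1 change carries straight to that chain (now 21 weeks).
No other chain overtakes it, so the finish is 21 weeks.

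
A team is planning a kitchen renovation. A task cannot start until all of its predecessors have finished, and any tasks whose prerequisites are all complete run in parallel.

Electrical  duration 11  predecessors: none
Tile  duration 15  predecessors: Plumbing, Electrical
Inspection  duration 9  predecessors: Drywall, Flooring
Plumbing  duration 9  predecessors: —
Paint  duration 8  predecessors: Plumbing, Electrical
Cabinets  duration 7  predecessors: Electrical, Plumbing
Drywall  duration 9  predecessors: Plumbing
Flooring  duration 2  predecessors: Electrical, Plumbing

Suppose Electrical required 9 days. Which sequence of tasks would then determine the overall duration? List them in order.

Critical path before the change: Plumbing→Drywall→Inspection = 9+9+9 = 27 giving 27 days.
Electrical has 1 day of float (longest path through it is 26).
No other chain overtakes it, so the finish is 27 days.

Plumbing, Drywall, Inspection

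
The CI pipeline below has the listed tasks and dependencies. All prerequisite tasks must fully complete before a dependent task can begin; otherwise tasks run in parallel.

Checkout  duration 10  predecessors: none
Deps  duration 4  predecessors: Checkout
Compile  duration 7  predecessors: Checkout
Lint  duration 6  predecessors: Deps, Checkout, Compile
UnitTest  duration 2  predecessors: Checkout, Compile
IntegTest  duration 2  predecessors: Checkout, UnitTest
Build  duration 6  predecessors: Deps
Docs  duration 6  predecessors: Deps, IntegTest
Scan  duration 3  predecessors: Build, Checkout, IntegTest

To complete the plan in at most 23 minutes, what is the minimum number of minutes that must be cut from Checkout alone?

Current finish: 27 minutes; target: 23.
Checkout is on every critical path, so each minute cut from Checkout cuts the finish by one (this holds down to a finish of 18).
Need 27 − 23 = 4 minutes off Checkout → Checkout becomes 6 minutes, finish becomes 23.

4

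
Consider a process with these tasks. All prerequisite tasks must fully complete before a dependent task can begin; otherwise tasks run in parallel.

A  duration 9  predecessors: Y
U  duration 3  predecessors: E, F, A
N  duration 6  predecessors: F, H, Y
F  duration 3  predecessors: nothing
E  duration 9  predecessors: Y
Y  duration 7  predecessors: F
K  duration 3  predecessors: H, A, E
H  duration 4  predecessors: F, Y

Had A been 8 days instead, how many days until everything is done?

The binding path is F→Y→A→K = 3+7+9+3 = 22; finish at 22 days.
A is on the critical path; changing it to 8 makes that path 21 days.
The binding chain switches to F→Y→E→K = 3+7+9+3 = 22; finish 22 days.

22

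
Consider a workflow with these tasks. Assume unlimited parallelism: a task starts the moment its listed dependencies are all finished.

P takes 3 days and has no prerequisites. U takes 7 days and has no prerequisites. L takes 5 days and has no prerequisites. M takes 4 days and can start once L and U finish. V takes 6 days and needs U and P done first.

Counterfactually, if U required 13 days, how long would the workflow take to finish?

19

Critical path before the change: U→V = 7+6 = 13 giving 13 days.
U is on the critical path; changing it to 13 makes that path 19 days.
That remains the longest chain; total 19 days.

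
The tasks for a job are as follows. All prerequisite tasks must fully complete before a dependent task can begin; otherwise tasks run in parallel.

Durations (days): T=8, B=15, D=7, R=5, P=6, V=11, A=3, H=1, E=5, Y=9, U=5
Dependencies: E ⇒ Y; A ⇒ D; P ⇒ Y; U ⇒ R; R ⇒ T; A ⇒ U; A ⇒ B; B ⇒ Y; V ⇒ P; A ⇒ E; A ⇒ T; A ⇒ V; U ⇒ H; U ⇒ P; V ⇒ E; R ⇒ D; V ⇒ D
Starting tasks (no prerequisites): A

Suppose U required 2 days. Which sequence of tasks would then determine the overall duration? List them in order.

A, V, P, Y

Actual critical path: A→V→P→Y = 3+11+6+9 = 29 ⇒ 29 days.
The longest path through U is only 23 days, so U has float 6.
That remains the longest chain; total 29 days.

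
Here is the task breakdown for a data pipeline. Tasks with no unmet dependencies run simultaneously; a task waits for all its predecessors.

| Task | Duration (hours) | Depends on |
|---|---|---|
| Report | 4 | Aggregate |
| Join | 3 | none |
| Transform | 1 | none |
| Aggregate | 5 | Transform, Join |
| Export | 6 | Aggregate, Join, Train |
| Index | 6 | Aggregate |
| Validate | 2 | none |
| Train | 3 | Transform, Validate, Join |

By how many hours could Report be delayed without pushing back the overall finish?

2

The longest chain is Join→Aggregate→Export = 3+5+6 = 14; overall finish 14 hours.
The longest chain containing Report totals 12 hours.
Float = 14 − 12 = 2.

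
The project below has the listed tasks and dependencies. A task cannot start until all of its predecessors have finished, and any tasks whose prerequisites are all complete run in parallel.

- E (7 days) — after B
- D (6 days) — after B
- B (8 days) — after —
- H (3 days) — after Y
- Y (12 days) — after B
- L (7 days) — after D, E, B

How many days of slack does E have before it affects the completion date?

1

B→Y→H = 8+12+3 = 23 sets the makespan at 23 days.
E finishes as early as 15 and must finish by 16.
Slack of E = 9 − 8 = 1 day.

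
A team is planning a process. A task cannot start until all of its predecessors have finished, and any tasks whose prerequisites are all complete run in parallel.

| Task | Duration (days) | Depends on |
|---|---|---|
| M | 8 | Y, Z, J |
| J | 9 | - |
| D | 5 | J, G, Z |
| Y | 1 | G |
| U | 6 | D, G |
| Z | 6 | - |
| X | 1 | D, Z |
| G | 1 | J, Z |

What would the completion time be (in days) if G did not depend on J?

20

Original critical path: J→G→D→U = 9+1+5+6 = 21 ⇒ 21 days.
Without J→G, G's earliest start moves from 9 to 6.
New critical path: J→D→U = 9+5+6 = 20 ⇒ 20 days.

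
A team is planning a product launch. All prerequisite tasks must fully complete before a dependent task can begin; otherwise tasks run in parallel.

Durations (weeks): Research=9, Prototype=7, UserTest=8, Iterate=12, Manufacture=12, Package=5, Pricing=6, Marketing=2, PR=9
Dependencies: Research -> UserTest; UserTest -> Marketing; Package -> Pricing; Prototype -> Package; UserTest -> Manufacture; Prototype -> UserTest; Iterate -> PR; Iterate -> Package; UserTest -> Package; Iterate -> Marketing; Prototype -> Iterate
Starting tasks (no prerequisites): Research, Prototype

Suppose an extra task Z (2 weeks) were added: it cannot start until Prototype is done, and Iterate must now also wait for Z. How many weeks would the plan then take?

Originally the plan takes 30 weeks.
With Z inserted, Iterate now waits for max(Prototype, Z).
New critical path: Prototype→Z→Iterate→Package→Pricing = 7+2+12+5+6 = 32 ⇒ 32 weeks.

32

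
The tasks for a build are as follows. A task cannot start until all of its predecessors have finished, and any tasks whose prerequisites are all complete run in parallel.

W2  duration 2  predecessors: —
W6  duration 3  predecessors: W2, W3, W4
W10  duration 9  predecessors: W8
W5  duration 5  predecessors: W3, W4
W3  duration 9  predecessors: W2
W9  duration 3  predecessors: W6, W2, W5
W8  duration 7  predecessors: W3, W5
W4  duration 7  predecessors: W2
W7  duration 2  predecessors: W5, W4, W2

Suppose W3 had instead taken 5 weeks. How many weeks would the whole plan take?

Baseline: W2→W3→W5→W8→W10 = 2+9+5+7+9 = 32 → 32 weeks.
W3 lies on that path, so at 5 weeks the path becomes 28 weeks.
New critical path: W2→W4→W5→W8→W10 = 2+7+5+7+9 = 30 ⇒ 30 weeks.

30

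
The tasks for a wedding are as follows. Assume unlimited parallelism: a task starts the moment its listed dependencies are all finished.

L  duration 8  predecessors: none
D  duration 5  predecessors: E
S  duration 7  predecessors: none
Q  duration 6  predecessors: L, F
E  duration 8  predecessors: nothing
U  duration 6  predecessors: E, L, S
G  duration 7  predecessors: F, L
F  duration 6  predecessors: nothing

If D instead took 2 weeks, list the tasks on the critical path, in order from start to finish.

L, G

Critical path before the change: L→G = 8+7 = 15 giving 15 weeks.
D is off the critical path — its longest chain is 13 weeks, giving 2 of slack.
No other chain overtakes it, so the finish is 15 weeks.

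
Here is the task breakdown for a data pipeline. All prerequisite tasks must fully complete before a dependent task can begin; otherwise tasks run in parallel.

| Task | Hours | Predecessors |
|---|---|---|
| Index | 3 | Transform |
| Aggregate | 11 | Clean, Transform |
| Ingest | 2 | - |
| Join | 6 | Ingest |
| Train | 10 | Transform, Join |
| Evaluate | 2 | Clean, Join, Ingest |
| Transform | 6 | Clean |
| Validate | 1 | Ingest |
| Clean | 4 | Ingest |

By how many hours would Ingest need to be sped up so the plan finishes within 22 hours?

Current finish: 23 hours; target: 22.
Ingest is on every critical path, so each hour cut from Ingest cuts the finish by one (this holds down to a finish of 22).
Need 23 − 22 = 1 hour off Ingest → Ingest becomes 1 hour, finish becomes 22.

1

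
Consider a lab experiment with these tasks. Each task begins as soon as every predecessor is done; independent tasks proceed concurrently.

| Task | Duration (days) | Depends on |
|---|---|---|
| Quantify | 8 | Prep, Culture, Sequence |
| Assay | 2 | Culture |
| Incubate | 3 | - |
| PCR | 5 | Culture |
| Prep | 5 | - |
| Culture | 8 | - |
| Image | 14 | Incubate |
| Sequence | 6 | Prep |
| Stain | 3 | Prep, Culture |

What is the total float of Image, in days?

Critical path: Prep→Sequence→Quantify = 5+6+8 = 19, so the finish is 19 days.
The longest chain containing Image totals 17 days.
So Image can slip 19 − 17 = 2 days.

2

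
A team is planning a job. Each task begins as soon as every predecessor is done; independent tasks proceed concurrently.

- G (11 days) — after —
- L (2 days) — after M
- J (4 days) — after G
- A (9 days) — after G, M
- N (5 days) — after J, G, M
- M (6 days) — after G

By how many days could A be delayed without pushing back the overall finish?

The longest chain is G→M→A = 11+6+9 = 26; overall finish 26 days.
The longest chain containing A totals 26 days.
Float = 26 − 26 = 0.

0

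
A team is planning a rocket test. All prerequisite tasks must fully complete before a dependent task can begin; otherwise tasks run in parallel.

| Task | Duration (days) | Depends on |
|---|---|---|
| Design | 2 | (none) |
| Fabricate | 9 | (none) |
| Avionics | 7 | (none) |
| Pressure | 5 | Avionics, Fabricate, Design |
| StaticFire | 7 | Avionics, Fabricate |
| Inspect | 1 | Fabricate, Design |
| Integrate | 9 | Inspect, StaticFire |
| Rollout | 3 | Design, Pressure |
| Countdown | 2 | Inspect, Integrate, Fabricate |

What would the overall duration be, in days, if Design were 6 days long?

Actual critical path: Fabricate→StaticFire→Integrate→Countdown = 9+7+9+2 = 27 ⇒ 27 days.
The longest path through Design is only 14 days, so Design has float 13.
The critical path is still Fabricate→StaticFire→Integrate→Countdown; finish is now 27 days.

27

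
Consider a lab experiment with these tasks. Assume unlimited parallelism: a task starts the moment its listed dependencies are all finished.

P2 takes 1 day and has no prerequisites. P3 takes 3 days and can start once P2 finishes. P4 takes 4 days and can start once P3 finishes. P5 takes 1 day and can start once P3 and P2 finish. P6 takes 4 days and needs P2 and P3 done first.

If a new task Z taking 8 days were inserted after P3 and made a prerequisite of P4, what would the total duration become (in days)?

16

Originally the lab experiment takes 8 days.
With Z inserted, P4 now waits for max(P3, Z).
New critical path: P2→P3→Z→P4 = 1+3+8+4 = 16 ⇒ 16 days.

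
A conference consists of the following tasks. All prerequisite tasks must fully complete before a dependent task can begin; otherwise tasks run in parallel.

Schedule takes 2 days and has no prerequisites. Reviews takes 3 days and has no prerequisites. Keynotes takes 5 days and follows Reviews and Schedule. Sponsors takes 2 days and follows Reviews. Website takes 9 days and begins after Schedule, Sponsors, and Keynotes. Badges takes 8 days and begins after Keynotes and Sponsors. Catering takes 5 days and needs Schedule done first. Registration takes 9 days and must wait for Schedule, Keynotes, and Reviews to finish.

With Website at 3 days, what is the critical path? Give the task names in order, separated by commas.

Baseline: Reviews→Keynotes→Website = 3+5+9 = 17 → 17 days.
Website is on the critical path; changing it to 3 makes that path 11 days.
The binding chain switches to Reviews→Keynotes→Registration = 3+5+9 = 17; finish 17 days.

Reviews, Keynotes, Registration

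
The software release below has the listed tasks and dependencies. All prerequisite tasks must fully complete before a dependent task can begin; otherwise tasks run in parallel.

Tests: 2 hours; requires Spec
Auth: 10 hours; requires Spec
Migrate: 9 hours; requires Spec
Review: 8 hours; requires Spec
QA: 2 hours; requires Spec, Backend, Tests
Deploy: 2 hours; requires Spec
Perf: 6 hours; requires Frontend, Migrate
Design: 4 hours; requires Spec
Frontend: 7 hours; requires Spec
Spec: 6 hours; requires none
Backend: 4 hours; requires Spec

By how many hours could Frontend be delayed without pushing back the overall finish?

2

The longest chain is Spec→Migrate→Perf = 6+9+6 = 21; overall finish 21 hours.
The longest chain containing Frontend totals 19 hours.
Slack of Frontend = 8 − 6 = 2 hours.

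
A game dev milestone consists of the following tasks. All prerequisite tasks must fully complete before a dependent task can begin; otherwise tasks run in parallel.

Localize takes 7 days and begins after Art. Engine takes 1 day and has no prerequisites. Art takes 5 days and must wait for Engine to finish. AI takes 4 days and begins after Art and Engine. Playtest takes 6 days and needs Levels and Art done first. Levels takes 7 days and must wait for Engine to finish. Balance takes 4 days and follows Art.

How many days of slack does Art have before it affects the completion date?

The longest chain is Engine→Levels→Playtest = 1+7+6 = 14; overall finish 14 days.
Longest path through Art: 13 days (earliest finish 6, latest finish 7).
Slack of Art = 2 − 1 = 1 day.

1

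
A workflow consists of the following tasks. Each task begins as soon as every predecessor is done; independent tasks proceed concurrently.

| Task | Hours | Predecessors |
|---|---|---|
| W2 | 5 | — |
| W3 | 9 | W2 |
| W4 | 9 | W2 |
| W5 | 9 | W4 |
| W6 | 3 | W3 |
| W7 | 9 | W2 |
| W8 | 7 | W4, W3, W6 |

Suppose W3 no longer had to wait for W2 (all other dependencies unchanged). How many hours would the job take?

Original critical path: W2→W3→W6→W8 = 5+9+3+7 = 24 ⇒ 24 hours.
Without W2→W3, W3's earliest start moves from 5 to 0.
After: W2→W4→W5 = 5+9+9 = 23 → 23 hours.

23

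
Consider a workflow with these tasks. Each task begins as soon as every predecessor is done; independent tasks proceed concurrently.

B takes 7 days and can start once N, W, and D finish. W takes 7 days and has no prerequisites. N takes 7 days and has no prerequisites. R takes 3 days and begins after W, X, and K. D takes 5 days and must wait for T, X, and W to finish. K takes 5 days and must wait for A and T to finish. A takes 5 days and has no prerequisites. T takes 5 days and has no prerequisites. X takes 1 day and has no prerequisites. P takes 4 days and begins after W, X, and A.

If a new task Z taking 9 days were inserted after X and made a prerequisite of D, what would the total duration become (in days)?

Originally the schedule takes 19 days.
With Z inserted, D now waits for max(T, X, W, Z).
New critical path: X→Z→D→B = 1+9+5+7 = 22 ⇒ 22 days.

22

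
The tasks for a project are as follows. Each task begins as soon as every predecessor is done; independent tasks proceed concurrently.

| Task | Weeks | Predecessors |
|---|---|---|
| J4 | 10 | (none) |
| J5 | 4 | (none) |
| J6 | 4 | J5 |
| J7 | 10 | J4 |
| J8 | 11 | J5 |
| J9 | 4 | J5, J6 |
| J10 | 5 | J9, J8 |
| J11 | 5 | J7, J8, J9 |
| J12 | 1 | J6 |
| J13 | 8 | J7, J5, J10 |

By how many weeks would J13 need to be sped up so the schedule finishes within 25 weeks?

Current finish: 28 weeks; target: 25.
J13 is on every critical path, so each week cut from J13 cuts the finish by one (this holds down to a finish of 25).
Need 28 − 25 = 3 weeks off J13 → J13 becomes 5 weeks, finish becomes 25.

3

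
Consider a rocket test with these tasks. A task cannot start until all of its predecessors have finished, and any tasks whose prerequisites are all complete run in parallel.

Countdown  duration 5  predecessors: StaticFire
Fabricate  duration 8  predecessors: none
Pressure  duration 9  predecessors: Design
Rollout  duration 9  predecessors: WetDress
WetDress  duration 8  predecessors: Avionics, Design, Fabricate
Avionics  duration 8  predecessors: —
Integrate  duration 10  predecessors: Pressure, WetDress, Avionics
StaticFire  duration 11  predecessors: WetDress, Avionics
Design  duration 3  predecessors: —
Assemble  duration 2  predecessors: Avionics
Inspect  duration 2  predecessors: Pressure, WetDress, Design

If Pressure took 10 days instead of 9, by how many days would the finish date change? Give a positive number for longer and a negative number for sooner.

The binding path is Fabricate→WetDress→StaticFire→Countdown = 8+8+11+5 = 32; finish at 32 days.
Pressure is off the critical path — its longest chain is 22 days, giving 10 of slack.
The critical path is still Fabricate→WetDress→StaticFire→Countdown; finish is now 32 days.
Change in finish: 32 − 32 = +0 days.

0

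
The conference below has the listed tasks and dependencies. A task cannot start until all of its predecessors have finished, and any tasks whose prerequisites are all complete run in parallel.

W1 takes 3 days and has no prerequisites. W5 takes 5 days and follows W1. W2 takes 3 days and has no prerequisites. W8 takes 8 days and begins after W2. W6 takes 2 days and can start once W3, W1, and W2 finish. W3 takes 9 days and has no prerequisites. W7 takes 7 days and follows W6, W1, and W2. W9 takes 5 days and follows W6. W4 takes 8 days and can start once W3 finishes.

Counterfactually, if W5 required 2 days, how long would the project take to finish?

As given, the longest chain is W3→W6→W7 = 9+2+7 = 18, so the finish is 18 days.
W5 has 10 days of float (longest path through it is 8).
That remains the longest chain; total 18 days.

18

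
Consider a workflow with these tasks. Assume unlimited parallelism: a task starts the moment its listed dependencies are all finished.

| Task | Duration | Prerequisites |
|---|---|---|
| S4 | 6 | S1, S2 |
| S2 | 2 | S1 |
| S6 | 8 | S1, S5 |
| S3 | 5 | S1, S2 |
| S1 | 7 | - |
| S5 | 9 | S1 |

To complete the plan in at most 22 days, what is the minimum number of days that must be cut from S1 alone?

2

Current finish: 24 days; target: 22.
S1 is on every critical path, so each day cut from S1 cuts the finish by one (this holds down to a finish of 18).
Need 24 − 22 = 2 days off S1 → S1 becomes 5 days, finish becomes 22.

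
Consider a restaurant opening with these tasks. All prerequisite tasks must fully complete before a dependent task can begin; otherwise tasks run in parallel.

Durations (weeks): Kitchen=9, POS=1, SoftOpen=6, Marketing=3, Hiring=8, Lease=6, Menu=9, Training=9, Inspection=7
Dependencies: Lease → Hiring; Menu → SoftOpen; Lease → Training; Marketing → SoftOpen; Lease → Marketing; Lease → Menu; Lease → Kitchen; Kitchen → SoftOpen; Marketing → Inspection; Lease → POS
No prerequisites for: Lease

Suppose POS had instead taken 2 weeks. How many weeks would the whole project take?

The binding path is Lease→Kitchen→SoftOpen = 6+9+6 = 21; finish at 21 weeks.
POS has 14 weeks of float (longest path through it is 7).
The critical path is still Lease→Kitchen→SoftOpen; finish is now 21 weeks.

21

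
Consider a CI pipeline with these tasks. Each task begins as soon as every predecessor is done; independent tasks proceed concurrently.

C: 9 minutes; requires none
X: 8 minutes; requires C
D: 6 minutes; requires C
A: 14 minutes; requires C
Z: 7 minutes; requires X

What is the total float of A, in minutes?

The longest chain is C→X→Z = 9+8+7 = 24; overall finish 24 minutes.
Longest path through A: 23 minutes (earliest finish 23, latest finish 24).
So A can slip 24 − 23 = 1 minute.

1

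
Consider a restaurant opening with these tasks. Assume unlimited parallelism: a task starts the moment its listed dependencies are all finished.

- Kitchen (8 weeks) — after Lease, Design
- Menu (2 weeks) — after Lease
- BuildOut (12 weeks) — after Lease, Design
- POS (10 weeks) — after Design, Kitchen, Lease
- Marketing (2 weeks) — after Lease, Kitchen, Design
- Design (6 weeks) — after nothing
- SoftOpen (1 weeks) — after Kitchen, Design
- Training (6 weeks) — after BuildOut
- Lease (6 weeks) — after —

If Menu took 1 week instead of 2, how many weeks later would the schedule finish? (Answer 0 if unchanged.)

As given, the longest chain is Lease→BuildOut→Training = 6+12+6 = 24, so the finish is 24 weeks.
The longest path through Menu is only 8 weeks, so Menu has float 16.
No other chain overtakes it, so the finish is 24 weeks.
Change in finish: 24 − 24 = +0 weeks.

0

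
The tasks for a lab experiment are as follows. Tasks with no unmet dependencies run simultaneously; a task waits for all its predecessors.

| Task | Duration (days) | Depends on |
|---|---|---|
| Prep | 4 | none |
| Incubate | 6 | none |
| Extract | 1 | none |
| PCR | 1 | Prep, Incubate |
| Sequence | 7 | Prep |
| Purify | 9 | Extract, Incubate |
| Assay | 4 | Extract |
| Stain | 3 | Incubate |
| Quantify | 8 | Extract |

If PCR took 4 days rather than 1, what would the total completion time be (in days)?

15

The binding path is Incubate→Purify = 6+9 = 15; finish at 15 days.
PCR is off the critical path — its longest chain is 7 days, giving 8 of slack.
No other chain overtakes it, so the finish is 15 days.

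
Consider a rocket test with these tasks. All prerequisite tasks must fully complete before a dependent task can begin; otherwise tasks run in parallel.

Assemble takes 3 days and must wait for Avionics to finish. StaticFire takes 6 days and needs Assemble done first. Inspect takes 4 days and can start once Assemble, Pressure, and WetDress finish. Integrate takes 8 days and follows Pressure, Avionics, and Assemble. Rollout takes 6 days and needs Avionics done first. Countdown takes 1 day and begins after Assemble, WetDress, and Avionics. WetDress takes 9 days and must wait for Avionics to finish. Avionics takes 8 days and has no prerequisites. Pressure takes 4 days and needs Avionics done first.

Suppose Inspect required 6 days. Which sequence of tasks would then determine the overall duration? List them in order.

Avionics, WetDress, Inspect

As given, the longest chain is Avionics→WetDress→Inspect = 8+9+4 = 21, so the finish is 21 days.
Since Inspect is critical, the +2 change carries straight to that chain (now 23 days).
That remains the longest chain; total 23 days.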